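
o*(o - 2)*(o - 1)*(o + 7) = o^4 + 4*o^3 - 19*o^2 + 14*o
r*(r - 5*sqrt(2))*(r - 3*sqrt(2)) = r^3 - 8*sqrt(2)*r^2 + 30*r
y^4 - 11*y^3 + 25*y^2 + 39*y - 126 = (y - 7)*(y - 3)^2*(y + 2)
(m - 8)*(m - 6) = m^2 - 14*m + 48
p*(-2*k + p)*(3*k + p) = -6*k^2*p + k*p^2 + p^3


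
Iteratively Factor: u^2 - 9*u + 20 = (u - 4)*(u - 5)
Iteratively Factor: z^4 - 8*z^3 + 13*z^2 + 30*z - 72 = (z + 2)*(z^3 - 10*z^2 + 33*z - 36) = (z - 4)*(z + 2)*(z^2 - 6*z + 9) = (z - 4)*(z - 3)*(z + 2)*(z - 3)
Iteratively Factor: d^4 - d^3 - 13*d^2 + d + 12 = (d + 3)*(d^3 - 4*d^2 - d + 4) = (d + 1)*(d + 3)*(d^2 - 5*d + 4) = (d - 4)*(d + 1)*(d + 3)*(d - 1)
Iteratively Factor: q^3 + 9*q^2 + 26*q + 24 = (q + 3)*(q^2 + 6*q + 8) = (q + 2)*(q + 3)*(q + 4)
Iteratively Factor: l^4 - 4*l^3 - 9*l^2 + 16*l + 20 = (l - 2)*(l^3 - 2*l^2 - 13*l - 10) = (l - 5)*(l - 2)*(l^2 + 3*l + 2) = (l - 5)*(l - 2)*(l + 2)*(l + 1)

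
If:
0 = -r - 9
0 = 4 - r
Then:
No Solution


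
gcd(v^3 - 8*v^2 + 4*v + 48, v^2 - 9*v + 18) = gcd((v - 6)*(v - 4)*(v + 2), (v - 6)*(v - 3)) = v - 6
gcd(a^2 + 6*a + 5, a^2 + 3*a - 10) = a + 5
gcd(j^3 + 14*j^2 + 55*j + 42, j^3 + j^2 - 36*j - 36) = j^2 + 7*j + 6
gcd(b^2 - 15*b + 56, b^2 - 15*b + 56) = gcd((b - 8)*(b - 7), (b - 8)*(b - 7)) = b^2 - 15*b + 56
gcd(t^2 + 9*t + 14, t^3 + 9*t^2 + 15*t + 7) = t + 7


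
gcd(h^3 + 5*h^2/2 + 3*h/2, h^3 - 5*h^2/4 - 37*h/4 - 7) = h + 1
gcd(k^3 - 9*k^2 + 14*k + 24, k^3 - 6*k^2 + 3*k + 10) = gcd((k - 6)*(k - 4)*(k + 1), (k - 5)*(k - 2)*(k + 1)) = k + 1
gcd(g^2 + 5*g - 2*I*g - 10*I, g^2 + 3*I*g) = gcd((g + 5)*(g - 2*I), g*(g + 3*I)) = 1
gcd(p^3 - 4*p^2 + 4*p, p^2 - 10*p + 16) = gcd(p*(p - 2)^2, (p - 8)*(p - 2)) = p - 2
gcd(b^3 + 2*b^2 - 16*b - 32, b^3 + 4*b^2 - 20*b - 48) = b^2 - 2*b - 8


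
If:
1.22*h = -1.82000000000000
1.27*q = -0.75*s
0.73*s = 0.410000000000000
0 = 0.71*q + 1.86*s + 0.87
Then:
No Solution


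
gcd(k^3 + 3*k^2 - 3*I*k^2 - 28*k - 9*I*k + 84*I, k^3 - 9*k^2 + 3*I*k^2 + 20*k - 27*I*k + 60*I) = k - 4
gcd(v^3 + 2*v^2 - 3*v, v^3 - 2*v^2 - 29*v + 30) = v - 1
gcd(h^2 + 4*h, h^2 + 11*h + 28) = h + 4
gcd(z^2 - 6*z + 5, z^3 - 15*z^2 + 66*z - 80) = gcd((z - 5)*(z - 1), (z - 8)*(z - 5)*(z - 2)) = z - 5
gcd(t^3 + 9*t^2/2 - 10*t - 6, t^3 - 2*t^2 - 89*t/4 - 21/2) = t + 1/2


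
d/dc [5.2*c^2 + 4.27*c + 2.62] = 10.4*c + 4.27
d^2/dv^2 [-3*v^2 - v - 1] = -6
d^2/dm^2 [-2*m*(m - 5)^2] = 40 - 12*m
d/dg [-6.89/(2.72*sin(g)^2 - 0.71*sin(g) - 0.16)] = (37.4816*sin(g) - 4.8919)*cos(g)/(-2.72*sin(g)^2 + 0.71*sin(g) + 0.16)^2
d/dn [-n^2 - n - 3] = -2*n - 1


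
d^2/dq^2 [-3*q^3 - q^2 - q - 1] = -18*q - 2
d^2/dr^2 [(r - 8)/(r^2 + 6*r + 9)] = 2*(r - 30)/(r^4 + 12*r^3 + 54*r^2 + 108*r + 81)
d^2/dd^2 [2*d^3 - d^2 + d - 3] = 12*d - 2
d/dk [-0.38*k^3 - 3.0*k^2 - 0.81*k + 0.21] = -1.14*k^2 - 6.0*k - 0.81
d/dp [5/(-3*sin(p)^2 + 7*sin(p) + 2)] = 5*(6*sin(p) - 7)*cos(p)/(-3*sin(p)^2 + 7*sin(p) + 2)^2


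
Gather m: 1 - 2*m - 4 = -2*m - 3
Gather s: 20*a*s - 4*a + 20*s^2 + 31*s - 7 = -4*a + 20*s^2 + s*(20*a + 31) - 7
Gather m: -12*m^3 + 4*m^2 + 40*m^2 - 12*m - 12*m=-12*m^3 + 44*m^2 - 24*m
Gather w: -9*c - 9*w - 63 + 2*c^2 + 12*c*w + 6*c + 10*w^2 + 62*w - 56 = 2*c^2 - 3*c + 10*w^2 + w*(12*c + 53) - 119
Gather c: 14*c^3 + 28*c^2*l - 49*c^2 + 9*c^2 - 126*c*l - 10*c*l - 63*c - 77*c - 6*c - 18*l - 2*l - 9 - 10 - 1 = 14*c^3 + c^2*(28*l - 40) + c*(-136*l - 146) - 20*l - 20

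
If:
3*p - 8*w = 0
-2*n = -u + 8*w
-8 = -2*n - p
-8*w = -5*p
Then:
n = 4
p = 0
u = 8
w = 0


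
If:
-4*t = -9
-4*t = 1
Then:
No Solution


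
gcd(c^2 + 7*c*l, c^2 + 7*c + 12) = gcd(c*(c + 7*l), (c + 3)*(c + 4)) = 1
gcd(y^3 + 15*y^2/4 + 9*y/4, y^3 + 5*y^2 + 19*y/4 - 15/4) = y + 3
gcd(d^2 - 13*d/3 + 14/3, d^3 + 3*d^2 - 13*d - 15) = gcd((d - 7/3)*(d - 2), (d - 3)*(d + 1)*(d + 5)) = 1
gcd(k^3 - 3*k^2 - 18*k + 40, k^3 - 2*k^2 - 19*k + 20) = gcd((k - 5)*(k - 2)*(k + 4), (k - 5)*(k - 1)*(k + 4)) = k^2 - k - 20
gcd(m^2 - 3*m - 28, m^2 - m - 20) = m + 4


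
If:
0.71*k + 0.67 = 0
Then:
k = -0.94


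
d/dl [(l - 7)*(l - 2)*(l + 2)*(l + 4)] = 4*l^3 - 9*l^2 - 64*l + 12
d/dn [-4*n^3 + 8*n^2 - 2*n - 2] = -12*n^2 + 16*n - 2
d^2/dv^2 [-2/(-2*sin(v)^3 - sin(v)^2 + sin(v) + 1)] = 2*((sin(v) - 9*sin(3*v) - 4*cos(2*v))*(2*sin(v)^3 + sin(v)^2 - sin(v) - 1)/2 + 2*(6*sin(v)^2 + 2*sin(v) - 1)^2*cos(v)^2)/(2*sin(v)^3 + sin(v)^2 - sin(v) - 1)^3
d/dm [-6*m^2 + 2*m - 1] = 2 - 12*m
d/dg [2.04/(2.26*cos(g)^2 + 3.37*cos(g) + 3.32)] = (9.2208*cos(g) + 6.8748)*sin(g)/(2.26*cos(g)^2 + 3.37*cos(g) + 3.32)^2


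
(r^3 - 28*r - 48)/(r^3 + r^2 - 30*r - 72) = (r + 2)/(r + 3)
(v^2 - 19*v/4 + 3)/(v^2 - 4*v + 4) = (v^2 - 19*v/4 + 3)/(v^2 - 4*v + 4)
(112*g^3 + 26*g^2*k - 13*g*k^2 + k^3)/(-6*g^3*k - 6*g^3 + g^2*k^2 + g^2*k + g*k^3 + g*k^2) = (112*g^3 + 26*g^2*k - 13*g*k^2 + k^3)/(g*(-6*g^2*k - 6*g^2 + g*k^2 + g*k + k^3 + k^2))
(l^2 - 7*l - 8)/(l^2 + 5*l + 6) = (l^2 - 7*l - 8)/(l^2 + 5*l + 6)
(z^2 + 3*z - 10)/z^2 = 1 + 3/z - 10/z^2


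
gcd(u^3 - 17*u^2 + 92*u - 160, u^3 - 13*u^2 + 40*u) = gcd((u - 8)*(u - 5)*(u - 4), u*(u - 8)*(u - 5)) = u^2 - 13*u + 40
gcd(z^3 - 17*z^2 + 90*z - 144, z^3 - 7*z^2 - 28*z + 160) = z - 8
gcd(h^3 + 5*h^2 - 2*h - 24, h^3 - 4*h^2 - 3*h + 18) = 1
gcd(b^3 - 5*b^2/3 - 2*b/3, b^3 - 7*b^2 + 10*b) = b^2 - 2*b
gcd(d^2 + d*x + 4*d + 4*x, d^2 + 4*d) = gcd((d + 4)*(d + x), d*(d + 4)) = d + 4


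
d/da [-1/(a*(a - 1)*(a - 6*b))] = (a*(a - 1) + a*(a - 6*b) + (a - 1)*(a - 6*b))/(a^2*(a - 1)^2*(a - 6*b)^2)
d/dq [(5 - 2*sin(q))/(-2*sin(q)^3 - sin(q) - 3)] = (-8*sin(q)^3 + 30*sin(q)^2 + 11)*cos(q)/(2*sin(q)^3 + sin(q) + 3)^2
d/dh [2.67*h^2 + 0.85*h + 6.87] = 5.34*h + 0.85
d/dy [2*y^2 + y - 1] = 4*y + 1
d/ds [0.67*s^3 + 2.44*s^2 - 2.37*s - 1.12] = 2.01*s^2 + 4.88*s - 2.37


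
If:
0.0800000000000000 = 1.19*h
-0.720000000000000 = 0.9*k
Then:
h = 0.07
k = -0.80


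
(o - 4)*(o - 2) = o^2 - 6*o + 8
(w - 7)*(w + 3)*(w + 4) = w^3 - 37*w - 84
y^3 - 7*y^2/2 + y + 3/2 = (y - 3)*(y - 1)*(y + 1/2)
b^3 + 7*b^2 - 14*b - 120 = (b - 4)*(b + 5)*(b + 6)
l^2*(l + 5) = l^3 + 5*l^2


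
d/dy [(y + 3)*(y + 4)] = 2*y + 7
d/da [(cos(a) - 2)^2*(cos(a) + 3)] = -(cos(a) - 2)*(3*cos(a) + 4)*sin(a)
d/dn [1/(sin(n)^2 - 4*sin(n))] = 2*(2 - sin(n))*cos(n)/((sin(n) - 4)^2*sin(n)^2)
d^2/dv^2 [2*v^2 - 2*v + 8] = 4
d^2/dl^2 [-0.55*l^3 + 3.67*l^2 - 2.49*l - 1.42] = 7.34 - 3.3*l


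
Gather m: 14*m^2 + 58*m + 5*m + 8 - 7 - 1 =14*m^2 + 63*m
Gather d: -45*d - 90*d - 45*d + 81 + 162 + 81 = 324 - 180*d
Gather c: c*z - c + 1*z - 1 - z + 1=c*(z - 1)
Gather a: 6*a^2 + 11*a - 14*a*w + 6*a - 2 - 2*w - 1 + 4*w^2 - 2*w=6*a^2 + a*(17 - 14*w) + 4*w^2 - 4*w - 3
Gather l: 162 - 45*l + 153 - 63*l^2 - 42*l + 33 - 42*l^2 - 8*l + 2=-105*l^2 - 95*l + 350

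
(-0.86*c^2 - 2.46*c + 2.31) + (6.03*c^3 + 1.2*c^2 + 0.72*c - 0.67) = 6.03*c^3 + 0.34*c^2 - 1.74*c + 1.64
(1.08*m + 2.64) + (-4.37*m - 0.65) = 1.99 - 3.29*m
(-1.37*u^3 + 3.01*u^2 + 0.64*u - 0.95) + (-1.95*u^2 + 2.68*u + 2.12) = -1.37*u^3 + 1.06*u^2 + 3.32*u + 1.17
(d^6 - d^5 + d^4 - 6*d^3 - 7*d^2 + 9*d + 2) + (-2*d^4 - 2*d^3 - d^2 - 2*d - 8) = d^6 - d^5 - d^4 - 8*d^3 - 8*d^2 + 7*d - 6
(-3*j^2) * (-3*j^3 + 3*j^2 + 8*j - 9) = 9*j^5 - 9*j^4 - 24*j^3 + 27*j^2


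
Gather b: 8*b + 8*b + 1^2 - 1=16*b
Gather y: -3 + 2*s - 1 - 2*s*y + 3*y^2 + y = 2*s + 3*y^2 + y*(1 - 2*s) - 4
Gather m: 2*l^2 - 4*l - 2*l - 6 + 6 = 2*l^2 - 6*l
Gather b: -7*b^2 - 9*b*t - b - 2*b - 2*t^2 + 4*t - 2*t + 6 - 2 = -7*b^2 + b*(-9*t - 3) - 2*t^2 + 2*t + 4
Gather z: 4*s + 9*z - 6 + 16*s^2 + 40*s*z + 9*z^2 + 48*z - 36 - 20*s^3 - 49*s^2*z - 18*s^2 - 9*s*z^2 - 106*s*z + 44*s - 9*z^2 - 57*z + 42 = -20*s^3 - 2*s^2 - 9*s*z^2 + 48*s + z*(-49*s^2 - 66*s)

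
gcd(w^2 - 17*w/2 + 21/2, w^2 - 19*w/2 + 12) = w - 3/2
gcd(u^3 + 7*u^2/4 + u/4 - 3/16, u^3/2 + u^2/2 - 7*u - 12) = 1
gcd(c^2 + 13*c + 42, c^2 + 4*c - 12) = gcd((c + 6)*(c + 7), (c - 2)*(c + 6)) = c + 6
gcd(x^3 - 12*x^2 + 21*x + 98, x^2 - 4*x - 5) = 1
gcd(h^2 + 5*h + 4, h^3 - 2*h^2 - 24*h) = h + 4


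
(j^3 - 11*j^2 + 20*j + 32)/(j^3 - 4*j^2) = 1 - 7/j - 8/j^2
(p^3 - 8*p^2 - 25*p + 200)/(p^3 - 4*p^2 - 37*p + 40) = (p - 5)/(p - 1)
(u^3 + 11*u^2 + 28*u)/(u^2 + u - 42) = u*(u + 4)/(u - 6)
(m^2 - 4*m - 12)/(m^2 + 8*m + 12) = (m - 6)/(m + 6)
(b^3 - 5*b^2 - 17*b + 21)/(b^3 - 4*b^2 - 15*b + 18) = (b - 7)/(b - 6)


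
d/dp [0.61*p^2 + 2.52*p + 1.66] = 1.22*p + 2.52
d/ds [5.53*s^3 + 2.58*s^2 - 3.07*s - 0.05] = 16.59*s^2 + 5.16*s - 3.07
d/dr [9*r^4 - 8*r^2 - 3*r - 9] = 36*r^3 - 16*r - 3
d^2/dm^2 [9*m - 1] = 0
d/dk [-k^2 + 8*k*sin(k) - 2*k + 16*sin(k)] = 8*k*cos(k) - 2*k + 8*sin(k) + 16*cos(k) - 2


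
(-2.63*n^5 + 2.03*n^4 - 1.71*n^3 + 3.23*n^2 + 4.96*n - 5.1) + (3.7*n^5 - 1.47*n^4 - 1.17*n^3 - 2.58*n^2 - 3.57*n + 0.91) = 1.07*n^5 + 0.56*n^4 - 2.88*n^3 + 0.65*n^2 + 1.39*n - 4.19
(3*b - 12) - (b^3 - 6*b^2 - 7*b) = -b^3 + 6*b^2 + 10*b - 12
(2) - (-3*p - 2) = 3*p + 4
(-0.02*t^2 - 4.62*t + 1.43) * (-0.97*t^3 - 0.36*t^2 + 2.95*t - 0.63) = 0.0194*t^5 + 4.4886*t^4 + 0.2171*t^3 - 14.1312*t^2 + 7.1291*t - 0.9009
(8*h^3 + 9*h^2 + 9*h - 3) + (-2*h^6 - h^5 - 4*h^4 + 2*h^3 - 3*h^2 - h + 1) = -2*h^6 - h^5 - 4*h^4 + 10*h^3 + 6*h^2 + 8*h - 2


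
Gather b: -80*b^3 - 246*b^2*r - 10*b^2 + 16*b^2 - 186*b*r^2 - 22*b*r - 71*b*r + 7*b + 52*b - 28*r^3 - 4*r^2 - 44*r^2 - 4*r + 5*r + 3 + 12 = -80*b^3 + b^2*(6 - 246*r) + b*(-186*r^2 - 93*r + 59) - 28*r^3 - 48*r^2 + r + 15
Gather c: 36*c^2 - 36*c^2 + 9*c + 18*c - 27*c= 0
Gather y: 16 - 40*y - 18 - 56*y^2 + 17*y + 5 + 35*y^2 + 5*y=-21*y^2 - 18*y + 3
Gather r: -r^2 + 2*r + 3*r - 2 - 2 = -r^2 + 5*r - 4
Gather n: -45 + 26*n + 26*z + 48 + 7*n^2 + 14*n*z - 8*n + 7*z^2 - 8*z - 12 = 7*n^2 + n*(14*z + 18) + 7*z^2 + 18*z - 9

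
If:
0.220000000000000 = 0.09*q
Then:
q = 2.44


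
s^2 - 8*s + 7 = (s - 7)*(s - 1)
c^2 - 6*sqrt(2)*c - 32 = (c - 8*sqrt(2))*(c + 2*sqrt(2))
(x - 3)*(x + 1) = x^2 - 2*x - 3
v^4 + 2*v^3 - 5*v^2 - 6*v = v*(v - 2)*(v + 1)*(v + 3)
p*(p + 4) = p^2 + 4*p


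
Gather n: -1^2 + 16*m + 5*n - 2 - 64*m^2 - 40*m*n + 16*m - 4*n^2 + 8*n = -64*m^2 + 32*m - 4*n^2 + n*(13 - 40*m) - 3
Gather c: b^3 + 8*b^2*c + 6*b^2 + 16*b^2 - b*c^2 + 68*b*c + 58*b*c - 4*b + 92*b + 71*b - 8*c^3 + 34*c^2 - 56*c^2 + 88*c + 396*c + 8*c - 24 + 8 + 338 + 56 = b^3 + 22*b^2 + 159*b - 8*c^3 + c^2*(-b - 22) + c*(8*b^2 + 126*b + 492) + 378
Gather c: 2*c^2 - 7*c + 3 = 2*c^2 - 7*c + 3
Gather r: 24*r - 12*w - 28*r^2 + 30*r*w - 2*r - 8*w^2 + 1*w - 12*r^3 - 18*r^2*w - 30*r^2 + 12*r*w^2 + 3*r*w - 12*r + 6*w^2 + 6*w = -12*r^3 + r^2*(-18*w - 58) + r*(12*w^2 + 33*w + 10) - 2*w^2 - 5*w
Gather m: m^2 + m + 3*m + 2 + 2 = m^2 + 4*m + 4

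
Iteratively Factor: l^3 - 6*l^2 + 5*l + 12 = (l + 1)*(l^2 - 7*l + 12) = (l - 3)*(l + 1)*(l - 4)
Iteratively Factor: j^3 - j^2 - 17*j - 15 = (j + 1)*(j^2 - 2*j - 15) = (j + 1)*(j + 3)*(j - 5)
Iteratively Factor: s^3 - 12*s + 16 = (s - 2)*(s^2 + 2*s - 8) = (s - 2)^2*(s + 4)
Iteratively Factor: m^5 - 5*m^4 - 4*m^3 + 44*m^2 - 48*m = (m - 2)*(m^4 - 3*m^3 - 10*m^2 + 24*m) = (m - 2)*(m + 3)*(m^3 - 6*m^2 + 8*m) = (m - 2)^2*(m + 3)*(m^2 - 4*m) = (m - 4)*(m - 2)^2*(m + 3)*(m)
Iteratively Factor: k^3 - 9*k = (k - 3)*(k^2 + 3*k) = k*(k - 3)*(k + 3)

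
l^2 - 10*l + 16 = (l - 8)*(l - 2)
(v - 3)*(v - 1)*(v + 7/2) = v^3 - v^2/2 - 11*v + 21/2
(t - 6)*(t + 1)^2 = t^3 - 4*t^2 - 11*t - 6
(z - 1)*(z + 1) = z^2 - 1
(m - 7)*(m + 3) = m^2 - 4*m - 21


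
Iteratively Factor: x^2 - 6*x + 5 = (x - 1)*(x - 5)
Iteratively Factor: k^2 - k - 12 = (k - 4)*(k + 3)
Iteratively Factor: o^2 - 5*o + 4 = (o - 1)*(o - 4)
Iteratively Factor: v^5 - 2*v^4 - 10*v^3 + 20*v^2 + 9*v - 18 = (v - 2)*(v^4 - 10*v^2 + 9) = (v - 2)*(v + 3)*(v^3 - 3*v^2 - v + 3) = (v - 3)*(v - 2)*(v + 3)*(v^2 - 1) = (v - 3)*(v - 2)*(v + 1)*(v + 3)*(v - 1)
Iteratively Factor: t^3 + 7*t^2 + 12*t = (t + 4)*(t^2 + 3*t) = (t + 3)*(t + 4)*(t)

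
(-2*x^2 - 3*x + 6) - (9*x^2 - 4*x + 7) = -11*x^2 + x - 1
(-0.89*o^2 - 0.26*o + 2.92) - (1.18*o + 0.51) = -0.89*o^2 - 1.44*o + 2.41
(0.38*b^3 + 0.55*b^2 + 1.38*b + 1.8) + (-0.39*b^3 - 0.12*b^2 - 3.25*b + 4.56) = -0.01*b^3 + 0.43*b^2 - 1.87*b + 6.36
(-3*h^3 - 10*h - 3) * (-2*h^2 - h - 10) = 6*h^5 + 3*h^4 + 50*h^3 + 16*h^2 + 103*h + 30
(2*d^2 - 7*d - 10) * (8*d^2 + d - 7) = 16*d^4 - 54*d^3 - 101*d^2 + 39*d + 70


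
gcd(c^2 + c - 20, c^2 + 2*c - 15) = c + 5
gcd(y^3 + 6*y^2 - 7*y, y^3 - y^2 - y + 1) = y - 1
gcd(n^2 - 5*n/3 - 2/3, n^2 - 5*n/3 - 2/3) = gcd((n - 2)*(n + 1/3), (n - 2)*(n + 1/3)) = n^2 - 5*n/3 - 2/3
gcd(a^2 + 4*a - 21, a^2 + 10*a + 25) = 1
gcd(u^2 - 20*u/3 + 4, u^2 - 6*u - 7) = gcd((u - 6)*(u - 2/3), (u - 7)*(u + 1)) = 1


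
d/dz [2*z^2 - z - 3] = 4*z - 1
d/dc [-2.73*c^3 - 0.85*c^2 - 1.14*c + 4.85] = -8.19*c^2 - 1.7*c - 1.14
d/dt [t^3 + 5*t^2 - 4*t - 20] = 3*t^2 + 10*t - 4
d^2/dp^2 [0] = 0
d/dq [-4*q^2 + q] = 1 - 8*q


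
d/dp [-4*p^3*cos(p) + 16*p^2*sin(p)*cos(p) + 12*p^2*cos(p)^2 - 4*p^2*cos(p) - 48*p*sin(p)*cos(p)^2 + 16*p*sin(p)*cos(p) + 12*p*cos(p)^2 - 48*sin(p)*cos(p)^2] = 4*p^3*sin(p) + 4*p^2*sin(p) - 12*p^2*sin(2*p) - 12*p^2*cos(p) + 16*p^2*cos(2*p) + 4*p*sin(2*p) - 20*p*cos(p) + 28*p*cos(2*p) - 36*p*cos(3*p) + 12*p + 8*sin(2*p) - 12*sin(3*p) - 12*sqrt(2)*sin(p + pi/4) + 6*cos(2*p) - 36*cos(3*p) + 6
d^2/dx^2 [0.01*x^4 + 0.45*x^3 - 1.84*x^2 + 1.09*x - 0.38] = 0.12*x^2 + 2.7*x - 3.68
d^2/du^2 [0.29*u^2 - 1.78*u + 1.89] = 0.580000000000000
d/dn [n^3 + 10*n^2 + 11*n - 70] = 3*n^2 + 20*n + 11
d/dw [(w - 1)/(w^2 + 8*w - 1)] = (w^2 + 8*w - 2*(w - 1)*(w + 4) - 1)/(w^2 + 8*w - 1)^2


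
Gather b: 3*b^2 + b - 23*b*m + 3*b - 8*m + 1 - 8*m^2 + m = 3*b^2 + b*(4 - 23*m) - 8*m^2 - 7*m + 1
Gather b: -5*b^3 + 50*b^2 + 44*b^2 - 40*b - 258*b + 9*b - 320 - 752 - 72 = -5*b^3 + 94*b^2 - 289*b - 1144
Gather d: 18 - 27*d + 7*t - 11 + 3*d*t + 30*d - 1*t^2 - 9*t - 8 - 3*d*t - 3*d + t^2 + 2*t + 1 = 0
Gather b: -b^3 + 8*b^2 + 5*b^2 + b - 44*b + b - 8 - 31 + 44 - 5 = -b^3 + 13*b^2 - 42*b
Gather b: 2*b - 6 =2*b - 6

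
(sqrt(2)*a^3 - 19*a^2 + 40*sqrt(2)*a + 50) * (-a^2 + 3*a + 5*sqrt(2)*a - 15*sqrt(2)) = -sqrt(2)*a^5 + 3*sqrt(2)*a^4 + 29*a^4 - 135*sqrt(2)*a^3 - 87*a^3 + 350*a^2 + 405*sqrt(2)*a^2 - 1050*a + 250*sqrt(2)*a - 750*sqrt(2)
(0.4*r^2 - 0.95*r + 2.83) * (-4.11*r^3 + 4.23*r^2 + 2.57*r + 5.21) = -1.644*r^5 + 5.5965*r^4 - 14.6218*r^3 + 11.6134*r^2 + 2.3236*r + 14.7443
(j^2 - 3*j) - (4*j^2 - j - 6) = -3*j^2 - 2*j + 6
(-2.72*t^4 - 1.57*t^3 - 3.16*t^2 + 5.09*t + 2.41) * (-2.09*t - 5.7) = 5.6848*t^5 + 18.7853*t^4 + 15.5534*t^3 + 7.3739*t^2 - 34.0499*t - 13.737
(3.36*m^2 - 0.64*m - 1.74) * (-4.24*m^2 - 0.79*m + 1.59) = -14.2464*m^4 + 0.0592000000000001*m^3 + 13.2256*m^2 + 0.357*m - 2.7666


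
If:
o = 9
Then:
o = 9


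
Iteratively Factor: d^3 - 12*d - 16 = (d - 4)*(d^2 + 4*d + 4) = (d - 4)*(d + 2)*(d + 2)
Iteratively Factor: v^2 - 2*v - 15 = (v + 3)*(v - 5)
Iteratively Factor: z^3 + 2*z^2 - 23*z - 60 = (z - 5)*(z^2 + 7*z + 12) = (z - 5)*(z + 3)*(z + 4)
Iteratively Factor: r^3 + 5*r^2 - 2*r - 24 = (r + 4)*(r^2 + r - 6) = (r + 3)*(r + 4)*(r - 2)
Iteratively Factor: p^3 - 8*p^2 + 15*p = (p - 3)*(p^2 - 5*p) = (p - 5)*(p - 3)*(p)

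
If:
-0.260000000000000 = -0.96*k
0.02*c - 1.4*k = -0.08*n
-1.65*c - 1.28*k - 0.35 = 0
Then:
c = -0.42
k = 0.27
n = 4.85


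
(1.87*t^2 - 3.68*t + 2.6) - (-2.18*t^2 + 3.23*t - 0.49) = 4.05*t^2 - 6.91*t + 3.09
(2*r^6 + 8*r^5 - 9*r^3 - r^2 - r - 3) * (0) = 0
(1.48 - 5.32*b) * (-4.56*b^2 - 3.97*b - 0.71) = 24.2592*b^3 + 14.3716*b^2 - 2.0984*b - 1.0508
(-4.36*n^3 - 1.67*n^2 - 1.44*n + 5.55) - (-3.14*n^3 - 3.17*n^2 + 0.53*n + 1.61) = -1.22*n^3 + 1.5*n^2 - 1.97*n + 3.94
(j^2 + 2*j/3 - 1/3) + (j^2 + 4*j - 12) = 2*j^2 + 14*j/3 - 37/3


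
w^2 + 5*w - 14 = (w - 2)*(w + 7)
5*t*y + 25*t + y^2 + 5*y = (5*t + y)*(y + 5)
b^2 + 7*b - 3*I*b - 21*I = (b + 7)*(b - 3*I)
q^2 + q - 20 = (q - 4)*(q + 5)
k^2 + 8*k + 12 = (k + 2)*(k + 6)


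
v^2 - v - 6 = (v - 3)*(v + 2)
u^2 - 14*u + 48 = (u - 8)*(u - 6)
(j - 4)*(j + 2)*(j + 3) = j^3 + j^2 - 14*j - 24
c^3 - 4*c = c*(c - 2)*(c + 2)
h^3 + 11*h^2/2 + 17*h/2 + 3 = (h + 1/2)*(h + 2)*(h + 3)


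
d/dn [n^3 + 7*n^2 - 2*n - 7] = 3*n^2 + 14*n - 2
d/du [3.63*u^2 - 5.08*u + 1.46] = 7.26*u - 5.08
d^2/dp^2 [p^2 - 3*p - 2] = 2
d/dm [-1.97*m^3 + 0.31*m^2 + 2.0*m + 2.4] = -5.91*m^2 + 0.62*m + 2.0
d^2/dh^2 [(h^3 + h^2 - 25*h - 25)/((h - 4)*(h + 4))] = 18*(-h^3 - 3*h^2 - 48*h - 16)/(h^6 - 48*h^4 + 768*h^2 - 4096)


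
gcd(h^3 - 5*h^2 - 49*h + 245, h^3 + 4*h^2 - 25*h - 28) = h + 7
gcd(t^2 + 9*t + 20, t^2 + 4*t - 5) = t + 5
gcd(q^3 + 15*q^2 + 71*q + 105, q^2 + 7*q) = q + 7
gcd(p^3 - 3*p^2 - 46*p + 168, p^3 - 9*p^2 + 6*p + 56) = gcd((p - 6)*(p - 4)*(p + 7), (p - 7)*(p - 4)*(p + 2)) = p - 4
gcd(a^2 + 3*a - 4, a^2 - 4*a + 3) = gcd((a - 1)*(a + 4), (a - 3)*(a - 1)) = a - 1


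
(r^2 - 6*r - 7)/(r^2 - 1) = (r - 7)/(r - 1)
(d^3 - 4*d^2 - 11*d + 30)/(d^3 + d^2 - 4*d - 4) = (d^2 - 2*d - 15)/(d^2 + 3*d + 2)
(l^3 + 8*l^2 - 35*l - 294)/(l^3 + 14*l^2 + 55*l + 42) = (l^2 + l - 42)/(l^2 + 7*l + 6)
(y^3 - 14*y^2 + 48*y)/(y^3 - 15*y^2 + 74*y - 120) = y*(y - 8)/(y^2 - 9*y + 20)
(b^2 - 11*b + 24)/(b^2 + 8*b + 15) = (b^2 - 11*b + 24)/(b^2 + 8*b + 15)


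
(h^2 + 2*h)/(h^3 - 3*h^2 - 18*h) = (h + 2)/(h^2 - 3*h - 18)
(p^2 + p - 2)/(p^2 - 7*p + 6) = (p + 2)/(p - 6)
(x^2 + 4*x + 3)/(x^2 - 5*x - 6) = (x + 3)/(x - 6)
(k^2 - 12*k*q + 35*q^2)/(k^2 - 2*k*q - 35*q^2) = (k - 5*q)/(k + 5*q)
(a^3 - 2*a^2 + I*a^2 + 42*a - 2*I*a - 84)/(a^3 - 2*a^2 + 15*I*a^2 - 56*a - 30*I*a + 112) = (a - 6*I)/(a + 8*I)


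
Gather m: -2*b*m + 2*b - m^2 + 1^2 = -2*b*m + 2*b - m^2 + 1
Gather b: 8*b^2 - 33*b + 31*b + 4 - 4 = 8*b^2 - 2*b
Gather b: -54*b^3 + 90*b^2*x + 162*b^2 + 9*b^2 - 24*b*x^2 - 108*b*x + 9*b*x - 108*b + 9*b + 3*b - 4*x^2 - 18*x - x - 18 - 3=-54*b^3 + b^2*(90*x + 171) + b*(-24*x^2 - 99*x - 96) - 4*x^2 - 19*x - 21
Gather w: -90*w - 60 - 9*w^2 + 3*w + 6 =-9*w^2 - 87*w - 54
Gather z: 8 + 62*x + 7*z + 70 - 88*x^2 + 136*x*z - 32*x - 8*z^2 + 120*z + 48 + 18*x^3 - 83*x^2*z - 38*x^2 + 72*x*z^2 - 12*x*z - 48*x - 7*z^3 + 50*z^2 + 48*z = 18*x^3 - 126*x^2 - 18*x - 7*z^3 + z^2*(72*x + 42) + z*(-83*x^2 + 124*x + 175) + 126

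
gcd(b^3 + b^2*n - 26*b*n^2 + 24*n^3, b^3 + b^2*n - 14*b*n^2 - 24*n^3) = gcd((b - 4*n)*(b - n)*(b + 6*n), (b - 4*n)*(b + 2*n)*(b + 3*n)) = b - 4*n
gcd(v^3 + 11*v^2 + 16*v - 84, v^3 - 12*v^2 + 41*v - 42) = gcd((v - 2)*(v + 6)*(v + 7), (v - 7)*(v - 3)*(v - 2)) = v - 2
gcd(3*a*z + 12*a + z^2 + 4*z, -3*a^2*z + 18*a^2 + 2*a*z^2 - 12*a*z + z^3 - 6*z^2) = 3*a + z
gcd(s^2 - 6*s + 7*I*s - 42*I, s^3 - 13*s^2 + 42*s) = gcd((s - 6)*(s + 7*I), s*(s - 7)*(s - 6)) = s - 6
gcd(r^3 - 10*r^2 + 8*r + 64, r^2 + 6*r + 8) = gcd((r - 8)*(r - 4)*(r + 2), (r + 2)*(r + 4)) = r + 2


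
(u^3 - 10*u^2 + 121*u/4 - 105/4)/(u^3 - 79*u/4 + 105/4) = (u - 5)/(u + 5)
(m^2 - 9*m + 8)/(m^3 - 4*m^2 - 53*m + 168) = (m - 1)/(m^2 + 4*m - 21)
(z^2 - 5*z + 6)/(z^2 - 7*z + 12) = (z - 2)/(z - 4)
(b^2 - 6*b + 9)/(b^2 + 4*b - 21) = (b - 3)/(b + 7)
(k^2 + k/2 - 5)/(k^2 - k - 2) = (k + 5/2)/(k + 1)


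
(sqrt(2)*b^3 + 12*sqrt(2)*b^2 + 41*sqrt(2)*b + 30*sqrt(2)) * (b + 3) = sqrt(2)*b^4 + 15*sqrt(2)*b^3 + 77*sqrt(2)*b^2 + 153*sqrt(2)*b + 90*sqrt(2)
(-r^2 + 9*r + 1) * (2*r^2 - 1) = -2*r^4 + 18*r^3 + 3*r^2 - 9*r - 1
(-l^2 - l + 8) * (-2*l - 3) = 2*l^3 + 5*l^2 - 13*l - 24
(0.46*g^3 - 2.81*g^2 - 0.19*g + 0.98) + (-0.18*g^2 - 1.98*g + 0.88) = 0.46*g^3 - 2.99*g^2 - 2.17*g + 1.86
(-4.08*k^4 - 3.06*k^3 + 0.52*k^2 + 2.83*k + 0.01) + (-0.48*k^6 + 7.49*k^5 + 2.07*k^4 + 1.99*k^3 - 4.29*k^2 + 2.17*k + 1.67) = -0.48*k^6 + 7.49*k^5 - 2.01*k^4 - 1.07*k^3 - 3.77*k^2 + 5.0*k + 1.68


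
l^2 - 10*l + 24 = (l - 6)*(l - 4)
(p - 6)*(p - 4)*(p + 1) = p^3 - 9*p^2 + 14*p + 24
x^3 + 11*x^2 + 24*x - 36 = (x - 1)*(x + 6)^2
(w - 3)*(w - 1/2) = w^2 - 7*w/2 + 3/2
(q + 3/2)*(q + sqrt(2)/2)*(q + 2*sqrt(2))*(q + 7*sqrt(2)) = q^4 + 3*q^3/2 + 19*sqrt(2)*q^3/2 + 57*sqrt(2)*q^2/4 + 37*q^2 + 14*sqrt(2)*q + 111*q/2 + 21*sqrt(2)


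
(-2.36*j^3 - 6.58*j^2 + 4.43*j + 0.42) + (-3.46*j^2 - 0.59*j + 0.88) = -2.36*j^3 - 10.04*j^2 + 3.84*j + 1.3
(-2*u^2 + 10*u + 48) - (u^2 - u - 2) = -3*u^2 + 11*u + 50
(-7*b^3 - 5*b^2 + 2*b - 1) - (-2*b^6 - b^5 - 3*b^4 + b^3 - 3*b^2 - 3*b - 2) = 2*b^6 + b^5 + 3*b^4 - 8*b^3 - 2*b^2 + 5*b + 1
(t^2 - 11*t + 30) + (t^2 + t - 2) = 2*t^2 - 10*t + 28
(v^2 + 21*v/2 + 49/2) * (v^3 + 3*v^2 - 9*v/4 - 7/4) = v^5 + 27*v^4/2 + 215*v^3/4 + 385*v^2/8 - 147*v/2 - 343/8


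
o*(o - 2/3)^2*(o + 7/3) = o^4 + o^3 - 8*o^2/3 + 28*o/27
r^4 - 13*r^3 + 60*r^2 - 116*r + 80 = (r - 5)*(r - 4)*(r - 2)^2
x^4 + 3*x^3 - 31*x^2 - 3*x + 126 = (x - 3)^2*(x + 2)*(x + 7)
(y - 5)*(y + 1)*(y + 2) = y^3 - 2*y^2 - 13*y - 10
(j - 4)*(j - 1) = j^2 - 5*j + 4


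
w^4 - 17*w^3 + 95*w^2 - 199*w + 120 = (w - 8)*(w - 5)*(w - 3)*(w - 1)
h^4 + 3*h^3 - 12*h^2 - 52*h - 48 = (h - 4)*(h + 2)^2*(h + 3)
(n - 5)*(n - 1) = n^2 - 6*n + 5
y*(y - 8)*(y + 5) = y^3 - 3*y^2 - 40*y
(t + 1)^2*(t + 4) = t^3 + 6*t^2 + 9*t + 4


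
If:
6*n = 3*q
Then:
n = q/2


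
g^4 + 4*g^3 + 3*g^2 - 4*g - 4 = (g - 1)*(g + 1)*(g + 2)^2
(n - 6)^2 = n^2 - 12*n + 36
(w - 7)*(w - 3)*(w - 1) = w^3 - 11*w^2 + 31*w - 21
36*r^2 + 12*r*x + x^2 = (6*r + x)^2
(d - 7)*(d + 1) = d^2 - 6*d - 7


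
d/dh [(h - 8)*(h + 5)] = 2*h - 3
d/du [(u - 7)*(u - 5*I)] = 2*u - 7 - 5*I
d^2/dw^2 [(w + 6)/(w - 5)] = 22/(w - 5)^3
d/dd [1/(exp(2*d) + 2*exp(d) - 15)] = -2*(exp(d) + 1)*exp(d)/(exp(2*d) + 2*exp(d) - 15)^2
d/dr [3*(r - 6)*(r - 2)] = 6*r - 24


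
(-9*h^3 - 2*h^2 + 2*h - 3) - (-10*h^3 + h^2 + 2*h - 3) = h^3 - 3*h^2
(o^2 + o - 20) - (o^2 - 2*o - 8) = 3*o - 12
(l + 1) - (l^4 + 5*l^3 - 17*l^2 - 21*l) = -l^4 - 5*l^3 + 17*l^2 + 22*l + 1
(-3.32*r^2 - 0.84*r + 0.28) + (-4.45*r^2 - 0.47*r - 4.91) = -7.77*r^2 - 1.31*r - 4.63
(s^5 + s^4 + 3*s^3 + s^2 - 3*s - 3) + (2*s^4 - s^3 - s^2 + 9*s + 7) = s^5 + 3*s^4 + 2*s^3 + 6*s + 4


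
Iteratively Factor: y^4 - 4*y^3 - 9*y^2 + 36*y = (y - 3)*(y^3 - y^2 - 12*y) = y*(y - 3)*(y^2 - y - 12) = y*(y - 4)*(y - 3)*(y + 3)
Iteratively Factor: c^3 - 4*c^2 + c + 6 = (c + 1)*(c^2 - 5*c + 6) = (c - 2)*(c + 1)*(c - 3)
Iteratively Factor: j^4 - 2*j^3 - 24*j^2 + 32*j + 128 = (j + 4)*(j^3 - 6*j^2 + 32) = (j + 2)*(j + 4)*(j^2 - 8*j + 16) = (j - 4)*(j + 2)*(j + 4)*(j - 4)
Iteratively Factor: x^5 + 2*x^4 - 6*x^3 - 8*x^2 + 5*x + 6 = (x - 2)*(x^4 + 4*x^3 + 2*x^2 - 4*x - 3) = (x - 2)*(x + 1)*(x^3 + 3*x^2 - x - 3) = (x - 2)*(x + 1)^2*(x^2 + 2*x - 3) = (x - 2)*(x - 1)*(x + 1)^2*(x + 3)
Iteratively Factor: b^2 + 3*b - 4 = (b - 1)*(b + 4)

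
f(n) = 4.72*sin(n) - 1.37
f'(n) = 4.72*cos(n)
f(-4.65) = 3.34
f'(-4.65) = -0.29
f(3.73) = -3.99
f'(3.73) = -3.93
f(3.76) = -4.11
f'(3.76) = -3.85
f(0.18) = -0.52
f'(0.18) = 4.64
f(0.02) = -1.28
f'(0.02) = 4.72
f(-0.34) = -2.94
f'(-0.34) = 4.45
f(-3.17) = -1.24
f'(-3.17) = -4.72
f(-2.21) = -5.16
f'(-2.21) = -2.82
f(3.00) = -0.70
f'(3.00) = -4.67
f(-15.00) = -4.44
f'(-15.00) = -3.59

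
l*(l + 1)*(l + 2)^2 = l^4 + 5*l^3 + 8*l^2 + 4*l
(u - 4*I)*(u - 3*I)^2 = u^3 - 10*I*u^2 - 33*u + 36*I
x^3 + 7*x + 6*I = (x - 3*I)*(x + I)*(x + 2*I)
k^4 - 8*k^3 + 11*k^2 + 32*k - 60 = (k - 5)*(k - 3)*(k - 2)*(k + 2)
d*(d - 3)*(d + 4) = d^3 + d^2 - 12*d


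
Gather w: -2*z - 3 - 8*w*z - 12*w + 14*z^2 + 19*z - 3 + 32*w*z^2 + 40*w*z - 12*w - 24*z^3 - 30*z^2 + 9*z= w*(32*z^2 + 32*z - 24) - 24*z^3 - 16*z^2 + 26*z - 6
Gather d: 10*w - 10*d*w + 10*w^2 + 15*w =-10*d*w + 10*w^2 + 25*w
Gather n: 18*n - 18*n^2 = -18*n^2 + 18*n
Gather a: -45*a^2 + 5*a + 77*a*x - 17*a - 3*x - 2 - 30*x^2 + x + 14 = -45*a^2 + a*(77*x - 12) - 30*x^2 - 2*x + 12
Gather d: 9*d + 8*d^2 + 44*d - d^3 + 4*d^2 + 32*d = -d^3 + 12*d^2 + 85*d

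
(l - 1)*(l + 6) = l^2 + 5*l - 6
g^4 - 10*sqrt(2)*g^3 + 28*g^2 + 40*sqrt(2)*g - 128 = (g - 2)*(g + 2)*(g - 8*sqrt(2))*(g - 2*sqrt(2))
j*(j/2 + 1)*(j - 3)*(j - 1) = j^4/2 - j^3 - 5*j^2/2 + 3*j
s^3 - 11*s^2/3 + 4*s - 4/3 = (s - 2)*(s - 1)*(s - 2/3)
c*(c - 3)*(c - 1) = c^3 - 4*c^2 + 3*c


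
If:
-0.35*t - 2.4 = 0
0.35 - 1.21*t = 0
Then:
No Solution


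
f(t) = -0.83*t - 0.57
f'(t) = -0.830000000000000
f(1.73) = -2.01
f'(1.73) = -0.83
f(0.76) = -1.20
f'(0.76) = -0.83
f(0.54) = -1.02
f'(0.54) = -0.83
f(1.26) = -1.62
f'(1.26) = -0.83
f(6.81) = -6.22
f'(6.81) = -0.83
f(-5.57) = 4.05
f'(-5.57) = -0.83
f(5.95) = -5.51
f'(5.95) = -0.83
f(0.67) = -1.13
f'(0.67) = -0.83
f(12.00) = -10.53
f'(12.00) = -0.83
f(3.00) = -3.06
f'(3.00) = -0.83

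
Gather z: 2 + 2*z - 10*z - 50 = -8*z - 48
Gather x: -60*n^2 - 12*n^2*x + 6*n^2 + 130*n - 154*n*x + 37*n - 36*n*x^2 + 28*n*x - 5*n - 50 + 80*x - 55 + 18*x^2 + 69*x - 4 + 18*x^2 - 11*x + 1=-54*n^2 + 162*n + x^2*(36 - 36*n) + x*(-12*n^2 - 126*n + 138) - 108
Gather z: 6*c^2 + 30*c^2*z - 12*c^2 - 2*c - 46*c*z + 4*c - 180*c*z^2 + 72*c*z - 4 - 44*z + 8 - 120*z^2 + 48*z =-6*c^2 + 2*c + z^2*(-180*c - 120) + z*(30*c^2 + 26*c + 4) + 4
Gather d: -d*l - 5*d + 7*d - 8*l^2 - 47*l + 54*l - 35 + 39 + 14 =d*(2 - l) - 8*l^2 + 7*l + 18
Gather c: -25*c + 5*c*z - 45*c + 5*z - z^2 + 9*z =c*(5*z - 70) - z^2 + 14*z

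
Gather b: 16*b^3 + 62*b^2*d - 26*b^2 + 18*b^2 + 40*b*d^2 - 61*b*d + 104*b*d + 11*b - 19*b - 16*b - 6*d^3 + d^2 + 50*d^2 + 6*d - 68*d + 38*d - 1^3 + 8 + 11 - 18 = 16*b^3 + b^2*(62*d - 8) + b*(40*d^2 + 43*d - 24) - 6*d^3 + 51*d^2 - 24*d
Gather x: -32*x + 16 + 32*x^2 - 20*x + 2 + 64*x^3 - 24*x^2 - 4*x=64*x^3 + 8*x^2 - 56*x + 18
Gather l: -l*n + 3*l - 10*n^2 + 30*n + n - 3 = l*(3 - n) - 10*n^2 + 31*n - 3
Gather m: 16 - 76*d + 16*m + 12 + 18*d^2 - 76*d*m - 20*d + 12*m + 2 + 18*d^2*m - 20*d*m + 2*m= 18*d^2 - 96*d + m*(18*d^2 - 96*d + 30) + 30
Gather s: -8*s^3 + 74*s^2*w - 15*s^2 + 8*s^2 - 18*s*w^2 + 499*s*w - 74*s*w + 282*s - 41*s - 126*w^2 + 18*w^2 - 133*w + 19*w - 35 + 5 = -8*s^3 + s^2*(74*w - 7) + s*(-18*w^2 + 425*w + 241) - 108*w^2 - 114*w - 30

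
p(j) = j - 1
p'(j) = 1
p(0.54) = -0.46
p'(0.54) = 1.00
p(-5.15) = -6.15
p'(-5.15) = 1.00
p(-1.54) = -2.54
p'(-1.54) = 1.00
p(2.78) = 1.78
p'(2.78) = 1.00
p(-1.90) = -2.90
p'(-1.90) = 1.00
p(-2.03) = -3.03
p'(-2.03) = 1.00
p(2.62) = 1.62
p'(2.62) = 1.00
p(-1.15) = -2.15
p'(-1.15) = 1.00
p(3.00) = 2.00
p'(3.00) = 1.00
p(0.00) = -1.00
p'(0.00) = 1.00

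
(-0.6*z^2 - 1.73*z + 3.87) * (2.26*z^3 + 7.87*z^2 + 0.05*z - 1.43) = -1.356*z^5 - 8.6318*z^4 - 4.8989*z^3 + 31.2284*z^2 + 2.6674*z - 5.5341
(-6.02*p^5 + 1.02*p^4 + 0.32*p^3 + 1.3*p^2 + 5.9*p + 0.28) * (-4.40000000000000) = 26.488*p^5 - 4.488*p^4 - 1.408*p^3 - 5.72*p^2 - 25.96*p - 1.232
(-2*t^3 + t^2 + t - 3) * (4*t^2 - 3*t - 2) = -8*t^5 + 10*t^4 + 5*t^3 - 17*t^2 + 7*t + 6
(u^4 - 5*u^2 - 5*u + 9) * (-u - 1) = -u^5 - u^4 + 5*u^3 + 10*u^2 - 4*u - 9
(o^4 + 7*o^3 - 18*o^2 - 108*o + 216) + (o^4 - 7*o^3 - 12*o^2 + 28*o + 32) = 2*o^4 - 30*o^2 - 80*o + 248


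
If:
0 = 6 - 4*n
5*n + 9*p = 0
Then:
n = 3/2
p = -5/6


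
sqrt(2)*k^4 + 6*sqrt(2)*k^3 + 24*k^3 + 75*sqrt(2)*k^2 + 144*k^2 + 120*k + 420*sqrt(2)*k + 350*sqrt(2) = (k + 5)*(k + 5*sqrt(2))*(k + 7*sqrt(2))*(sqrt(2)*k + sqrt(2))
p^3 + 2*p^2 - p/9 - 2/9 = (p - 1/3)*(p + 1/3)*(p + 2)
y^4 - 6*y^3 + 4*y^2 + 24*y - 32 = (y - 4)*(y - 2)^2*(y + 2)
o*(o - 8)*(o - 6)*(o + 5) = o^4 - 9*o^3 - 22*o^2 + 240*o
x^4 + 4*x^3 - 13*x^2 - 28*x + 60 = (x - 2)^2*(x + 3)*(x + 5)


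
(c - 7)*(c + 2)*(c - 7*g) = c^3 - 7*c^2*g - 5*c^2 + 35*c*g - 14*c + 98*g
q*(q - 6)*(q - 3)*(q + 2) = q^4 - 7*q^3 + 36*q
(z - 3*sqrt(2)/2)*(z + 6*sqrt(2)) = z^2 + 9*sqrt(2)*z/2 - 18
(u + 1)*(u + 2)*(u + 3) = u^3 + 6*u^2 + 11*u + 6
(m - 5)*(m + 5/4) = m^2 - 15*m/4 - 25/4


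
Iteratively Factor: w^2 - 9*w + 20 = (w - 5)*(w - 4)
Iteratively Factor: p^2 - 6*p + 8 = (p - 4)*(p - 2)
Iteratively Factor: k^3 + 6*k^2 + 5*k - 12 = (k + 4)*(k^2 + 2*k - 3) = (k + 3)*(k + 4)*(k - 1)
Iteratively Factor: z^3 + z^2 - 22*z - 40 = (z + 2)*(z^2 - z - 20) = (z - 5)*(z + 2)*(z + 4)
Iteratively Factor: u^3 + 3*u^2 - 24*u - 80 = (u + 4)*(u^2 - u - 20) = (u + 4)^2*(u - 5)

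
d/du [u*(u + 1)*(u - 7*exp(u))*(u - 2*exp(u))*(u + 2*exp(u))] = -7*u^4*exp(u) + 5*u^4 - 8*u^3*exp(2*u) - 35*u^3*exp(u) + 4*u^3 + 84*u^2*exp(3*u) - 20*u^2*exp(2*u) - 21*u^2*exp(u) + 140*u*exp(3*u) - 8*u*exp(2*u) + 28*exp(3*u)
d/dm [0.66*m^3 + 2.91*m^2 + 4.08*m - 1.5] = 1.98*m^2 + 5.82*m + 4.08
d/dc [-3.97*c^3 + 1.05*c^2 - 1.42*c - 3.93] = -11.91*c^2 + 2.1*c - 1.42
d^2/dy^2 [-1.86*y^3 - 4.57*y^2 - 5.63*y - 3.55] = -11.16*y - 9.14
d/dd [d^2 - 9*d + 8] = 2*d - 9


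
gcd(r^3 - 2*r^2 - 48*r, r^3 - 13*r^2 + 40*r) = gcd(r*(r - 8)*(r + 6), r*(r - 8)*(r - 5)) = r^2 - 8*r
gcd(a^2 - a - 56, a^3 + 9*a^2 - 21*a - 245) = a + 7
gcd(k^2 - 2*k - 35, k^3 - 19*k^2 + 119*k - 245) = k - 7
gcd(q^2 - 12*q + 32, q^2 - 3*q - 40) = q - 8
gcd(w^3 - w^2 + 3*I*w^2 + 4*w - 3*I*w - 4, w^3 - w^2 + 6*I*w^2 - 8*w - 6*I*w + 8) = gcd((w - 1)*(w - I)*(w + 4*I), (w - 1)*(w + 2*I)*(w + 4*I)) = w^2 + w*(-1 + 4*I) - 4*I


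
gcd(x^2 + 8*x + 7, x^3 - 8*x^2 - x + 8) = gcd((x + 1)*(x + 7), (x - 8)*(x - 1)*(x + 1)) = x + 1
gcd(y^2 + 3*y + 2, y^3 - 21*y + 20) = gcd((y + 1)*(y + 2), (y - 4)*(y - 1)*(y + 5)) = 1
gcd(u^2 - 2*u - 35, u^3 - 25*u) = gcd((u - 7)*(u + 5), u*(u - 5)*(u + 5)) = u + 5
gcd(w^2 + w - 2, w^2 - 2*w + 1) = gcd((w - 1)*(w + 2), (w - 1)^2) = w - 1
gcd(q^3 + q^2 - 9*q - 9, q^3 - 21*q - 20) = q + 1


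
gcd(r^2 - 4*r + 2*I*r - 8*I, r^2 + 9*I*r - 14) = r + 2*I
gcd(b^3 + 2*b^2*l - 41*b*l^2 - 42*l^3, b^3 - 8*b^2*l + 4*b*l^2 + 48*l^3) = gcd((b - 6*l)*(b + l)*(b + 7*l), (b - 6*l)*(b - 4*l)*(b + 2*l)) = b - 6*l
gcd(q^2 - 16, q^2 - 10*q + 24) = q - 4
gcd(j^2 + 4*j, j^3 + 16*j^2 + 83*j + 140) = j + 4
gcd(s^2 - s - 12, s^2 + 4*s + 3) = s + 3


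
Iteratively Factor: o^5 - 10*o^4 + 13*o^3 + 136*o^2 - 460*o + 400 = (o - 2)*(o^4 - 8*o^3 - 3*o^2 + 130*o - 200) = (o - 2)^2*(o^3 - 6*o^2 - 15*o + 100) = (o - 5)*(o - 2)^2*(o^2 - o - 20) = (o - 5)^2*(o - 2)^2*(o + 4)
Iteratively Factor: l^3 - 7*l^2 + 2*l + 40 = (l + 2)*(l^2 - 9*l + 20) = (l - 4)*(l + 2)*(l - 5)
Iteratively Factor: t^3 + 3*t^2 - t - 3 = (t + 3)*(t^2 - 1) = (t + 1)*(t + 3)*(t - 1)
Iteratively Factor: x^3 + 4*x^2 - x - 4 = (x + 1)*(x^2 + 3*x - 4) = (x - 1)*(x + 1)*(x + 4)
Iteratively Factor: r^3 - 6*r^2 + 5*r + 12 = (r + 1)*(r^2 - 7*r + 12) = (r - 4)*(r + 1)*(r - 3)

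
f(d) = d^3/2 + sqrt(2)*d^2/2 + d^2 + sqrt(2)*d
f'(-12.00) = 176.44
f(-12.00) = -635.15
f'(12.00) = 258.38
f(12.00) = 1126.79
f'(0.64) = 4.21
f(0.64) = 1.74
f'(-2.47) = 2.13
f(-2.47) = -0.61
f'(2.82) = 22.97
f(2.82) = 28.78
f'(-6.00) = 34.93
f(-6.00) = -55.03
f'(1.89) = 13.23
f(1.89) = 12.15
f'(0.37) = 2.88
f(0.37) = 0.78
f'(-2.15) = 1.01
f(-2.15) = -0.12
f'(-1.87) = 0.27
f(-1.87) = 0.06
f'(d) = 3*d^2/2 + sqrt(2)*d + 2*d + sqrt(2)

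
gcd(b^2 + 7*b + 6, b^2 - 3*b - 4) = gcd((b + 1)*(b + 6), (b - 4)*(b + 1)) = b + 1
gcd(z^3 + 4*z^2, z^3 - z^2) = z^2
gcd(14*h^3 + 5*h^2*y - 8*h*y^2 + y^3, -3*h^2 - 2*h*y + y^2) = h + y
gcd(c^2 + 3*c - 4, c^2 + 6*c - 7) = c - 1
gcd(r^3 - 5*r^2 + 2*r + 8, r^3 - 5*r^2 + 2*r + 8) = r^3 - 5*r^2 + 2*r + 8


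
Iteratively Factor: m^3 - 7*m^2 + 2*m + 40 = (m - 5)*(m^2 - 2*m - 8) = (m - 5)*(m + 2)*(m - 4)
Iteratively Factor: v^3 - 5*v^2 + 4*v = (v - 1)*(v^2 - 4*v) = v*(v - 1)*(v - 4)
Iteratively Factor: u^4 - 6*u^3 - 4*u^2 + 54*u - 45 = (u - 1)*(u^3 - 5*u^2 - 9*u + 45) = (u - 3)*(u - 1)*(u^2 - 2*u - 15) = (u - 3)*(u - 1)*(u + 3)*(u - 5)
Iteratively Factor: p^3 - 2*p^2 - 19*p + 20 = (p - 5)*(p^2 + 3*p - 4) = (p - 5)*(p + 4)*(p - 1)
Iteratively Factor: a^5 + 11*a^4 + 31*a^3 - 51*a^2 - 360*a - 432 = (a + 4)*(a^4 + 7*a^3 + 3*a^2 - 63*a - 108) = (a + 3)*(a + 4)*(a^3 + 4*a^2 - 9*a - 36) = (a - 3)*(a + 3)*(a + 4)*(a^2 + 7*a + 12) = (a - 3)*(a + 3)*(a + 4)^2*(a + 3)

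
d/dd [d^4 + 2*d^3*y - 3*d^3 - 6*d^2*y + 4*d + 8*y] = 4*d^3 + 6*d^2*y - 9*d^2 - 12*d*y + 4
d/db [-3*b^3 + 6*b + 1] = 6 - 9*b^2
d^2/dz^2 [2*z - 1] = 0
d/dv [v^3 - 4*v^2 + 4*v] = 3*v^2 - 8*v + 4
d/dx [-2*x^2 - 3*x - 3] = -4*x - 3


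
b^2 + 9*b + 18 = (b + 3)*(b + 6)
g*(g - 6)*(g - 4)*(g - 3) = g^4 - 13*g^3 + 54*g^2 - 72*g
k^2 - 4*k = k*(k - 4)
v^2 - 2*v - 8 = (v - 4)*(v + 2)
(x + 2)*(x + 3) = x^2 + 5*x + 6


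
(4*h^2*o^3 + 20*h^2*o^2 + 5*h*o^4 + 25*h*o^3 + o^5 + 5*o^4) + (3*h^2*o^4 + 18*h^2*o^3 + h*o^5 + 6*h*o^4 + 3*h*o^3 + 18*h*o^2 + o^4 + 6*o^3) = 3*h^2*o^4 + 22*h^2*o^3 + 20*h^2*o^2 + h*o^5 + 11*h*o^4 + 28*h*o^3 + 18*h*o^2 + o^5 + 6*o^4 + 6*o^3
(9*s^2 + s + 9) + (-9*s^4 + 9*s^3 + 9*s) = -9*s^4 + 9*s^3 + 9*s^2 + 10*s + 9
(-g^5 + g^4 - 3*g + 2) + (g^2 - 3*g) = -g^5 + g^4 + g^2 - 6*g + 2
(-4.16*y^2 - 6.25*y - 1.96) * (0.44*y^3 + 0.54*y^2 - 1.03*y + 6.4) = -1.8304*y^5 - 4.9964*y^4 + 0.0474000000000006*y^3 - 21.2449*y^2 - 37.9812*y - 12.544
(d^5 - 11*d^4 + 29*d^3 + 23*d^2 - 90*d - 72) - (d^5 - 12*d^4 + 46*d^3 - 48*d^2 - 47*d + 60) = d^4 - 17*d^3 + 71*d^2 - 43*d - 132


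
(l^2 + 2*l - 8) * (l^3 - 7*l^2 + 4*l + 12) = l^5 - 5*l^4 - 18*l^3 + 76*l^2 - 8*l - 96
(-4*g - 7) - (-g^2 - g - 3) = g^2 - 3*g - 4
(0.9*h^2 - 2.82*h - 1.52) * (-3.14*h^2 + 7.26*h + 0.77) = -2.826*h^4 + 15.3888*h^3 - 15.0074*h^2 - 13.2066*h - 1.1704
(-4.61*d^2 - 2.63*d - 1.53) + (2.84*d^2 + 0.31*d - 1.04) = -1.77*d^2 - 2.32*d - 2.57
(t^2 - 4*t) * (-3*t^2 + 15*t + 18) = -3*t^4 + 27*t^3 - 42*t^2 - 72*t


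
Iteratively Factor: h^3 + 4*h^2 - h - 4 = (h - 1)*(h^2 + 5*h + 4) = (h - 1)*(h + 1)*(h + 4)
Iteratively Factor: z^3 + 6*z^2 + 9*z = (z + 3)*(z^2 + 3*z) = (z + 3)^2*(z)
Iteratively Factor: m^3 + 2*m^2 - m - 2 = (m - 1)*(m^2 + 3*m + 2) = (m - 1)*(m + 1)*(m + 2)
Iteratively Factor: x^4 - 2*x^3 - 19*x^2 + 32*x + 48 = (x - 3)*(x^3 + x^2 - 16*x - 16) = (x - 3)*(x + 1)*(x^2 - 16) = (x - 3)*(x + 1)*(x + 4)*(x - 4)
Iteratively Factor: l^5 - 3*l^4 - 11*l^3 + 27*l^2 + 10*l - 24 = (l + 3)*(l^4 - 6*l^3 + 7*l^2 + 6*l - 8) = (l - 4)*(l + 3)*(l^3 - 2*l^2 - l + 2) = (l - 4)*(l + 1)*(l + 3)*(l^2 - 3*l + 2) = (l - 4)*(l - 2)*(l + 1)*(l + 3)*(l - 1)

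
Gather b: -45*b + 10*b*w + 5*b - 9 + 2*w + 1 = b*(10*w - 40) + 2*w - 8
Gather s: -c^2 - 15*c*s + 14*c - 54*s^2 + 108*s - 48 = -c^2 + 14*c - 54*s^2 + s*(108 - 15*c) - 48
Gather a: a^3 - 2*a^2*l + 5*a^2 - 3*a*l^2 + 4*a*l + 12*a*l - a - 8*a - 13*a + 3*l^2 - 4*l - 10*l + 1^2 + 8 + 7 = a^3 + a^2*(5 - 2*l) + a*(-3*l^2 + 16*l - 22) + 3*l^2 - 14*l + 16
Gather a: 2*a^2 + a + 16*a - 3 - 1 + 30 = 2*a^2 + 17*a + 26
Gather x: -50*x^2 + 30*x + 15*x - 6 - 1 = -50*x^2 + 45*x - 7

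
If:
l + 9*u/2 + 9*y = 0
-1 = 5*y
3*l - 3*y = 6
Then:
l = 9/5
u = 0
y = -1/5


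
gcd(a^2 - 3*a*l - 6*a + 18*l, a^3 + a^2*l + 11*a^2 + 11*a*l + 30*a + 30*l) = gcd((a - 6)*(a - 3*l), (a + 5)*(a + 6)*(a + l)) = 1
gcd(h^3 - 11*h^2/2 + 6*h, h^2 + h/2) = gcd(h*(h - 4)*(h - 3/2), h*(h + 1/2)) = h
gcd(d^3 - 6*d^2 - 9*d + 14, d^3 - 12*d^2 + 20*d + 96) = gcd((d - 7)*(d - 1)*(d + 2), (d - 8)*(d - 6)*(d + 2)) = d + 2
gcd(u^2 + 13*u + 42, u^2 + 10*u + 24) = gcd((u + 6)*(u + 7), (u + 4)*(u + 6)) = u + 6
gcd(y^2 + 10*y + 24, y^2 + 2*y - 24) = y + 6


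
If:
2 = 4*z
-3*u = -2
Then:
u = 2/3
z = 1/2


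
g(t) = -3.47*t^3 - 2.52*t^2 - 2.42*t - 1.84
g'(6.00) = -407.42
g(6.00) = -856.60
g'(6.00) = -407.42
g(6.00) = -856.60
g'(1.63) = -38.29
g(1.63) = -27.51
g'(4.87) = -273.86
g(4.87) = -474.18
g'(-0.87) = -5.91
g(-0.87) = 0.64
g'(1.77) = -43.95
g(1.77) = -33.26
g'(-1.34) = -14.36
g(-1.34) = 5.23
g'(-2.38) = -49.39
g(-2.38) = 36.43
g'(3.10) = -118.08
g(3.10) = -136.93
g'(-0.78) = -4.82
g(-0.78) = 0.16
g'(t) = -10.41*t^2 - 5.04*t - 2.42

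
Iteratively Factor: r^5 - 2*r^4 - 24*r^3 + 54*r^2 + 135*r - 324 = (r - 3)*(r^4 + r^3 - 21*r^2 - 9*r + 108) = (r - 3)^2*(r^3 + 4*r^2 - 9*r - 36) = (r - 3)^2*(r + 3)*(r^2 + r - 12) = (r - 3)^2*(r + 3)*(r + 4)*(r - 3)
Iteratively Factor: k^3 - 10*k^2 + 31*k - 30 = (k - 3)*(k^2 - 7*k + 10) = (k - 3)*(k - 2)*(k - 5)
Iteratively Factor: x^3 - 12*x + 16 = (x - 2)*(x^2 + 2*x - 8) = (x - 2)*(x + 4)*(x - 2)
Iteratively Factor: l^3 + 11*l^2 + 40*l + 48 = (l + 3)*(l^2 + 8*l + 16) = (l + 3)*(l + 4)*(l + 4)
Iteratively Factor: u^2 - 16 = (u - 4)*(u + 4)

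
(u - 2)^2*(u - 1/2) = u^3 - 9*u^2/2 + 6*u - 2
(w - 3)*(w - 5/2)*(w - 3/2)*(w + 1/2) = w^4 - 13*w^3/2 + 49*w^2/4 - 27*w/8 - 45/8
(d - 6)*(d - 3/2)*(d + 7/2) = d^3 - 4*d^2 - 69*d/4 + 63/2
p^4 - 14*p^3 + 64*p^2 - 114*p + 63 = (p - 7)*(p - 3)^2*(p - 1)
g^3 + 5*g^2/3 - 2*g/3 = g*(g - 1/3)*(g + 2)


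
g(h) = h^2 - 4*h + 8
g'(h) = 2*h - 4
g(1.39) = 4.37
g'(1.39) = -1.22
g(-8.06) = 105.20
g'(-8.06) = -20.12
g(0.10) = 7.61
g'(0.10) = -3.80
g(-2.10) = 20.81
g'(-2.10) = -8.20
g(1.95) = 4.00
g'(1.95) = -0.10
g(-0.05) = 8.20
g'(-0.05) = -4.10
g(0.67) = 5.77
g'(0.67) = -2.66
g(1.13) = 4.76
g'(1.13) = -1.74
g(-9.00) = 125.00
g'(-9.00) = -22.00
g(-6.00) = 68.00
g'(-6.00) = -16.00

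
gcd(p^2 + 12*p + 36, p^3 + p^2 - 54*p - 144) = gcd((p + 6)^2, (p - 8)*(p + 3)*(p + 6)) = p + 6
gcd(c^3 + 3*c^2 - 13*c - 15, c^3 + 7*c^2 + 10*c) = c + 5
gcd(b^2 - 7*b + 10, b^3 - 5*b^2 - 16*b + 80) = b - 5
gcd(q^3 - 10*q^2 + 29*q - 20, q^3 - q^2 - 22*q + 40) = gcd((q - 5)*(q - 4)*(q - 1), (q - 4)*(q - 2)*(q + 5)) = q - 4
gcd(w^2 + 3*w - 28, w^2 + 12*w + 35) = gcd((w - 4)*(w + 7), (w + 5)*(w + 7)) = w + 7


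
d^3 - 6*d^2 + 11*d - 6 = (d - 3)*(d - 2)*(d - 1)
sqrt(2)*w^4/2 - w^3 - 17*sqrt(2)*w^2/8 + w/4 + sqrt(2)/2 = (w - 1/2)*(w + 1/2)*(w - 2*sqrt(2))*(sqrt(2)*w/2 + 1)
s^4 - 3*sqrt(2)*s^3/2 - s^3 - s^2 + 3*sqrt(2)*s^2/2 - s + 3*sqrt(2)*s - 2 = (s - 2)*(s + 1)*(s - sqrt(2))*(s - sqrt(2)/2)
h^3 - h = h*(h - 1)*(h + 1)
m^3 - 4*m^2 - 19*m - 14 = (m - 7)*(m + 1)*(m + 2)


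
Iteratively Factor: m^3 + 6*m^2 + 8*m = (m)*(m^2 + 6*m + 8) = m*(m + 2)*(m + 4)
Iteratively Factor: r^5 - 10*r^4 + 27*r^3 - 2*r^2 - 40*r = (r + 1)*(r^4 - 11*r^3 + 38*r^2 - 40*r) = (r - 4)*(r + 1)*(r^3 - 7*r^2 + 10*r) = (r - 5)*(r - 4)*(r + 1)*(r^2 - 2*r) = (r - 5)*(r - 4)*(r - 2)*(r + 1)*(r)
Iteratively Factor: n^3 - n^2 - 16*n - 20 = (n - 5)*(n^2 + 4*n + 4) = (n - 5)*(n + 2)*(n + 2)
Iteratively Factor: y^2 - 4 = (y + 2)*(y - 2)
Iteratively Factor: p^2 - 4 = (p - 2)*(p + 2)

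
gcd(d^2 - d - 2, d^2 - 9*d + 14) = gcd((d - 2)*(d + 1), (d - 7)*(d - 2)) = d - 2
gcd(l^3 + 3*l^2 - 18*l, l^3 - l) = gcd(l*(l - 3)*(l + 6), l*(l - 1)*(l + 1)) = l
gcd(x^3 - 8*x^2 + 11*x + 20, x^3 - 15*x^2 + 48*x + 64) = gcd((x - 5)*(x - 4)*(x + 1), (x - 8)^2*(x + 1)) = x + 1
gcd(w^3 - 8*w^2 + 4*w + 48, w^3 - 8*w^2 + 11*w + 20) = w - 4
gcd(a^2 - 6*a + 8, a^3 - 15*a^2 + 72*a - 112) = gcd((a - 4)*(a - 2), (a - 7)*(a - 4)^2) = a - 4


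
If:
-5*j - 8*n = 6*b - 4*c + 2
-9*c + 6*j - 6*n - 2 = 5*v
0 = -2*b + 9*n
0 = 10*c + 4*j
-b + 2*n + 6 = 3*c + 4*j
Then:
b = -2034/815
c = -172/163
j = 430/163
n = -452/815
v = 21722/4075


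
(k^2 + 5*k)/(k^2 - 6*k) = (k + 5)/(k - 6)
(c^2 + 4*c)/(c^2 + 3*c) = (c + 4)/(c + 3)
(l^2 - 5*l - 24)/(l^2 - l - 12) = (l - 8)/(l - 4)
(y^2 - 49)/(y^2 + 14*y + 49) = (y - 7)/(y + 7)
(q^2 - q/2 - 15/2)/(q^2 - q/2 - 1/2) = (-2*q^2 + q + 15)/(-2*q^2 + q + 1)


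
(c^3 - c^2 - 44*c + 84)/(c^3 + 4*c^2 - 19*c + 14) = (c - 6)/(c - 1)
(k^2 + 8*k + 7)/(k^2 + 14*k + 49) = (k + 1)/(k + 7)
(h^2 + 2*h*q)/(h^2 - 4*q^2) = h/(h - 2*q)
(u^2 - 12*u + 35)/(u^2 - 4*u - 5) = (u - 7)/(u + 1)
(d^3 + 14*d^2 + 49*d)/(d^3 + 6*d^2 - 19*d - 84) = d*(d + 7)/(d^2 - d - 12)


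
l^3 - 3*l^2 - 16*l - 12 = (l - 6)*(l + 1)*(l + 2)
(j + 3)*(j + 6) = j^2 + 9*j + 18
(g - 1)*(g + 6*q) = g^2 + 6*g*q - g - 6*q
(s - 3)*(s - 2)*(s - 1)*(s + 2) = s^4 - 4*s^3 - s^2 + 16*s - 12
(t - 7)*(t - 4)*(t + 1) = t^3 - 10*t^2 + 17*t + 28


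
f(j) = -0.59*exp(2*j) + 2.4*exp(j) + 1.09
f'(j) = -1.18*exp(2*j) + 2.4*exp(j)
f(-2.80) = 1.23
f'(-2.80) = 0.14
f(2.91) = -153.67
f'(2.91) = -353.57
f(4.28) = -2904.55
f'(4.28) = -5984.67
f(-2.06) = 1.39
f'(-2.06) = 0.29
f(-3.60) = 1.16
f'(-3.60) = 0.06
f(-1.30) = 1.70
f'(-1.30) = 0.57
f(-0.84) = 2.02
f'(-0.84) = 0.82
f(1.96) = -11.61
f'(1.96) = -42.43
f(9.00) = -38719933.30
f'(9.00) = -77459316.18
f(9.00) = -38719933.30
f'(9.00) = -77459316.18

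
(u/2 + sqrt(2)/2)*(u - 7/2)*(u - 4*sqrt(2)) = u^3/2 - 3*sqrt(2)*u^2/2 - 7*u^2/4 - 4*u + 21*sqrt(2)*u/4 + 14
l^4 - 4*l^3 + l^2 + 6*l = l*(l - 3)*(l - 2)*(l + 1)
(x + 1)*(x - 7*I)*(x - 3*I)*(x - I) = x^4 + x^3 - 11*I*x^3 - 31*x^2 - 11*I*x^2 - 31*x + 21*I*x + 21*I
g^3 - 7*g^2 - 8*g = g*(g - 8)*(g + 1)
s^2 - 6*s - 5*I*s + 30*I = (s - 6)*(s - 5*I)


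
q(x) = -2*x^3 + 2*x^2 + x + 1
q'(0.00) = 1.00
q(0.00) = 1.00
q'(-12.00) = -911.00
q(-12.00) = 3733.00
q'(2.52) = -27.02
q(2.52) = -15.79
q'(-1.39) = -16.15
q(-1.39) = 8.85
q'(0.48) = 1.54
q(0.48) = 1.72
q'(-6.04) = -242.05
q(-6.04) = 508.62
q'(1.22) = -3.05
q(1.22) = 1.57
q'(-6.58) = -285.10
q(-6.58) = 650.79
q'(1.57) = -7.51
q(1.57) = -0.24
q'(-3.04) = -66.61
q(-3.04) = 72.63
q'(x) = -6*x^2 + 4*x + 1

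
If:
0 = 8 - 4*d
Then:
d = 2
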